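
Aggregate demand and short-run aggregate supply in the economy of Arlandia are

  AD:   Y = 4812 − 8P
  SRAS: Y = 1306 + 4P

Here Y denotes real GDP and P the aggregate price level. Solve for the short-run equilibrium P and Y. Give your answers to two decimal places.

P = 292.17, Y = 2474.67

Set AD = SRAS: 4812 − 8P = 1306 + 4P, so 3506 = 12P and P = 292.17.
Substituting into AD, Y = 4812 − 8P = 2474.67.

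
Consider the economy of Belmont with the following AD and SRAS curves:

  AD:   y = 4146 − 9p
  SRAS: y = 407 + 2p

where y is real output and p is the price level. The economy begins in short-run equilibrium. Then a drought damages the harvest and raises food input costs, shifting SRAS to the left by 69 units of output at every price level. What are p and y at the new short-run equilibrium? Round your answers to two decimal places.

This is a negative supply shock: SRAS shifts left.
New SRAS: y = 338 + 2p.
Set AD = SRAS: 4146 − 9p = 338 + 2p, so 3808 = 11p and p = 346.18.
Substituting into AD, y = 1030.36.

p = 346.18, y = 1030.36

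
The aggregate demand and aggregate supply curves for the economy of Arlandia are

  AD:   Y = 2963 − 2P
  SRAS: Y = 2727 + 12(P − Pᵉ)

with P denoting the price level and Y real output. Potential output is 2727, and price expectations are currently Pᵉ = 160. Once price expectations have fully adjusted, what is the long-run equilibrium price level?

Short run: with Pᵉ = 160, SRAS is Y = 807 + 12P. Setting AD = SRAS gives 2156 = 14P, so P = 154 and Y = 2963 − 2·154 = 2655.
Output 2655 is below potential 2727, so over time expected prices fall and SRAS shifts right until Y returns to 2727.
Long run: Y = 2727 on the AD curve gives 2727 = 2963 − 2P, so P = 118.

Long-run P = 118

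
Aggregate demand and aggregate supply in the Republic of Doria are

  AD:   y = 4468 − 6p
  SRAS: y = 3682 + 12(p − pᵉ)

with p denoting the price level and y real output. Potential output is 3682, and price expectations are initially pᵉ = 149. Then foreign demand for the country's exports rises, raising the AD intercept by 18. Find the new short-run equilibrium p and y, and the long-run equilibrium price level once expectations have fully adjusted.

AD shifts right: new AD is y = 4486 − 6p. With pᵉ = 149, SRAS is y = 1894 + 12p.
Short run: 4486 − 6p = 1894 + 12p gives 2592 = 18p, so p = 144 and y = 4486 − 6·144 = 3622.
y = 3622 is below potential 3682; expectations adjust and SRAS shifts right until y = 3682.
Long run: on the new AD curve, 3682 = 4486 − 6p gives p = 134.

Short run: p = 144, y = 3622. Long run: p = 134.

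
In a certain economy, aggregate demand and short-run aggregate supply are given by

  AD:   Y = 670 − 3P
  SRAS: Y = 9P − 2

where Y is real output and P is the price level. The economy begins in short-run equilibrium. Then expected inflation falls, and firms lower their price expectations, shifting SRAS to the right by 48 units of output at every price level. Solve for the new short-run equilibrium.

This is a positive supply shock: SRAS shifts right.
New SRAS: Y = 46 + 9P.
Set AD = SRAS: 670 − 3P = 46 + 9P, so 624 = 12P and P = 52.
Y = 670 − 3·52 = 514.

P = 52, Y = 514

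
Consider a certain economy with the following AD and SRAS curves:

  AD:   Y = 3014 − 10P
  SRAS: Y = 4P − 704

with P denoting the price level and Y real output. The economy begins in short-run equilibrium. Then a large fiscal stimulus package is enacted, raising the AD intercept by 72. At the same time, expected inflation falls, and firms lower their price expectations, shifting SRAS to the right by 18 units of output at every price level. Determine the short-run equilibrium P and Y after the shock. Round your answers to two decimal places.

P = 269.43, Y = 391.71

After both shocks: AD is Y = 3086 − 10P and SRAS is Y = 4P − 686.
Setting them equal: 3772 = 14P, so P = 269.43.
Substituting into AD, Y = 391.71.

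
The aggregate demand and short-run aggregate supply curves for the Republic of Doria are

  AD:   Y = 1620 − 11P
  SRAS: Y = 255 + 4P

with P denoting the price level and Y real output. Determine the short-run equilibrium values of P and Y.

Set AD = SRAS: 1620 − 11P = 255 + 4P, so 1365 = 15P and P = 91.
Then Y = 1620 − 11·91 = 619.

P = 91, Y = 619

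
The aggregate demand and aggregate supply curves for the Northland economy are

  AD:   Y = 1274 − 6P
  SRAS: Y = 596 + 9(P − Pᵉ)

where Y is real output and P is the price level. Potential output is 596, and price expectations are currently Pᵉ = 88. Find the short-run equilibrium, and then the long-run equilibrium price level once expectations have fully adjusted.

Short run: with Pᵉ = 88, SRAS is Y = 9P − 196. Setting AD = SRAS gives 1470 = 15P, so P = 98 and Y = 1274 − 6·98 = 686.
Output 686 is above potential 596, so over time expected prices rise and SRAS shifts left until Y returns to 596.
Long run: Y = 596 on the AD curve gives 596 = 1274 − 6P, so P = 113.

Short run: P = 98, Y = 686. Long run: P = 113.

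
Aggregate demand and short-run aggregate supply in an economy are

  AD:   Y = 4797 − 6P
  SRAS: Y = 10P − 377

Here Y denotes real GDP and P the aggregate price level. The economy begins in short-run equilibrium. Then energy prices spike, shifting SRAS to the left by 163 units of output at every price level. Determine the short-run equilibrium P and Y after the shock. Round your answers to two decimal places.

P = 333.56, Y = 2795.63

This is a negative supply shock: SRAS shifts left.
New SRAS: Y = 10P − 540.
Set AD = SRAS: 4797 − 6P = 10P − 540, so 5337 = 16P and P = 333.56.
Substituting into AD, Y = 2795.63.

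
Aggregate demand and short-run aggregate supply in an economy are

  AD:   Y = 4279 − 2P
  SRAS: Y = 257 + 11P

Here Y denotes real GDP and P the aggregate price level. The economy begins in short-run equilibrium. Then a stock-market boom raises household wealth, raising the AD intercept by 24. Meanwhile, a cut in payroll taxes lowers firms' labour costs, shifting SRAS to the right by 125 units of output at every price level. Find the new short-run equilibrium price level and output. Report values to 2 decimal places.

After both shocks: AD is Y = 4303 − 2P and SRAS is Y = 382 + 11P.
Setting them equal: 3921 = 13P, so P = 301.62.
Substituting into AD, Y = 3699.77.

P = 301.62, Y = 3699.77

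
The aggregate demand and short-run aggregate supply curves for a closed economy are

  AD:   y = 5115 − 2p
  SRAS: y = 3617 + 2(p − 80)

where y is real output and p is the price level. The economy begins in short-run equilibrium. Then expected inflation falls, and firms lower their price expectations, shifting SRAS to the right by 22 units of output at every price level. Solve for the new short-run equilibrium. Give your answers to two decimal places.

p = 409.00, y = 4297.00

This is a positive supply shock: SRAS shifts right.
New SRAS: y = 3479 + 2p.
Set AD = SRAS: 5115 − 2p = 3479 + 2p, so 1636 = 4p and p = 409.00.
Substituting into AD, y = 4297.00.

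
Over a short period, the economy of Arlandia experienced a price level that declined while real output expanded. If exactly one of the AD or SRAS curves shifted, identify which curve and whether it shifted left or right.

P fell and Y rose. An AD shift moves P and Y in the same direction; an SRAS shift moves them in opposite directions.
Here P and Y moved in opposite directions, so the SRAS curve shifted.
Since Y rose, SRAS shifted right.

SRAS shifted right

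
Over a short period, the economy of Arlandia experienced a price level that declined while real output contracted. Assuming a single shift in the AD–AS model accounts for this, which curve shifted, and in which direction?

P fell and Y fell. An AD shift moves P and Y in the same direction; an SRAS shift moves them in opposite directions.
Here P and Y moved in the same direction, so the AD curve shifted.
Since Y fell, AD shifted left.

AD shifted left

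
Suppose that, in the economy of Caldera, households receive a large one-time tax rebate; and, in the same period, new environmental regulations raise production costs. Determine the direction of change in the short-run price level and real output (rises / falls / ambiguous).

The first event is a positive demand shock: AD shifts right, which by itself pushes P up and Y up.
The second is an adverse supply shock: SRAS shifts left, which by itself pushes P up and Y down.
Both shocks push P up, so P rises. The two shocks push Y in opposite directions, so the effect on Y is ambiguous.

Price level: rises; output: ambiguous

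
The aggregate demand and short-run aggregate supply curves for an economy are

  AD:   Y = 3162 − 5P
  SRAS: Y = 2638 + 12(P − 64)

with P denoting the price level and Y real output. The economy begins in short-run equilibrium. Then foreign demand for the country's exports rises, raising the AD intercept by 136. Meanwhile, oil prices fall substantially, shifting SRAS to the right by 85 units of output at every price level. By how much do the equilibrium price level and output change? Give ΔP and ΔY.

ΔP = +3, ΔY = +121

After both shocks: AD is Y = 3298 − 5P and SRAS is Y = 1955 + 12P.
Setting them equal: 1343 = 17P, so P = 79.
Y = 3298 − 5·79 = 2903.
Initially P = 76, Y = 2782, so ΔP = +3 and ΔY = +121.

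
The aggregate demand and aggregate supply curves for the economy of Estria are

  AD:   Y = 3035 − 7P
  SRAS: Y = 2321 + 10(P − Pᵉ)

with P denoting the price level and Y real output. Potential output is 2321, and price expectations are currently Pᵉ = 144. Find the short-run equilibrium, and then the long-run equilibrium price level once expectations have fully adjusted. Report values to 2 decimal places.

Short run: P = 126.71, Y = 2148.06. Long run: P = 102.00.

Short run: with Pᵉ = 144, SRAS is Y = 881 + 10P. Setting AD = SRAS gives 2154 = 17P, so P = 126.71 and Y = 3035 − 7P = 2148.06.
Output 2148.06 is below potential 2321, so over time expected prices fall and SRAS shifts right until Y returns to 2321.
Long run: Y = 2321 on the AD curve gives 2321 = 3035 − 7P, so P = 102.00.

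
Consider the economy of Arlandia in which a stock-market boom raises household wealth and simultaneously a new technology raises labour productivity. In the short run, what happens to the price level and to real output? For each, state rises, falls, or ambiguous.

Price level: ambiguous; output: rises

The first event is a positive demand shock: AD shifts right, which by itself pushes P up and Y up.
The second is a favourable supply shock: SRAS shifts right, which by itself pushes P down and Y up.
The two shocks push P in opposite directions, so the effect on P is ambiguous. Both shocks push Y up, so Y rises.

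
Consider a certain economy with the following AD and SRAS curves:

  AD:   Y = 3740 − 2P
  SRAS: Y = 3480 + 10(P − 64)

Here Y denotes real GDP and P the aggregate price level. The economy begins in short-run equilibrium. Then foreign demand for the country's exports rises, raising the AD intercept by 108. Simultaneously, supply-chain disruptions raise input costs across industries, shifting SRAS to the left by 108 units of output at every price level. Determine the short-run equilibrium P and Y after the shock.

P = 93, Y = 3662

After both shocks: AD is Y = 3848 − 2P and SRAS is Y = 2732 + 10P.
Setting them equal: 1116 = 12P, so P = 93.
Y = 3848 − 2·93 = 3662.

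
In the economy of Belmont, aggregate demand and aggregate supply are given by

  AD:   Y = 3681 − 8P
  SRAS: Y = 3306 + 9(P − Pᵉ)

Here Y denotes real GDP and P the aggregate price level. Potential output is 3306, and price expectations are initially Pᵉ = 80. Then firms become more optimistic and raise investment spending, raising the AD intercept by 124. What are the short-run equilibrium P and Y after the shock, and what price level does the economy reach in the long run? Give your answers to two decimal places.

AD shifts right: new AD is Y = 3805 − 8P. With Pᵉ = 80, SRAS is Y = 2586 + 9P.
Short run: 3805 − 8P = 2586 + 9P gives 1219 = 17P, so P = 71.71 and Y = 3805 − 8P = 3231.35.
Y = 3231.35 is below potential 3306; expectations adjust and SRAS shifts right until Y = 3306.
Long run: on the new AD curve, 3306 = 3805 − 8P gives P = 62.38.

Short run: P = 71.71, Y = 3231.35. Long run: P = 62.38.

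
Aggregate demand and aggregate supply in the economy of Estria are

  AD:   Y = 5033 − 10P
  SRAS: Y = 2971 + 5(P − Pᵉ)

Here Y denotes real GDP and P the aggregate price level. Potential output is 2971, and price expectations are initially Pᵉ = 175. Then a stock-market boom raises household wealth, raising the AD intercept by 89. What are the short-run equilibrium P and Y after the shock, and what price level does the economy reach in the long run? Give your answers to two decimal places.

Short run: P = 201.73, Y = 3104.67. Long run: P = 215.10.

AD shifts right: new AD is Y = 5122 − 10P. With Pᵉ = 175, SRAS is Y = 2096 + 5P.
Short run: 5122 − 10P = 2096 + 5P gives 3026 = 15P, so P = 201.73 and Y = 5122 − 10P = 3104.67.
Y = 3104.67 is above potential 2971; expectations adjust and SRAS shifts left until Y = 2971.
Long run: on the new AD curve, 2971 = 5122 − 10P gives P = 215.10.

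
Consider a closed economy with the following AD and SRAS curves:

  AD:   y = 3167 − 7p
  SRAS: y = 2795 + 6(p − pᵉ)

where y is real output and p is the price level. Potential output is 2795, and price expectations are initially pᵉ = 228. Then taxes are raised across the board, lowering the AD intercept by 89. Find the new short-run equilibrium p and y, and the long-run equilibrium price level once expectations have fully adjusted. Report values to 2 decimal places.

AD shifts left: new AD is y = 3078 − 7p. With pᵉ = 228, SRAS is y = 1427 + 6p.
Short run: 3078 − 7p = 1427 + 6p gives 1651 = 13p, so p = 127.00 and y = 3078 − 7p = 2189.00.
y = 2189.00 is below potential 2795; expectations adjust and SRAS shifts right until y = 2795.
Long run: on the new AD curve, 2795 = 3078 − 7p gives p = 40.43.

Short run: p = 127.00, y = 2189.00. Long run: p = 40.43.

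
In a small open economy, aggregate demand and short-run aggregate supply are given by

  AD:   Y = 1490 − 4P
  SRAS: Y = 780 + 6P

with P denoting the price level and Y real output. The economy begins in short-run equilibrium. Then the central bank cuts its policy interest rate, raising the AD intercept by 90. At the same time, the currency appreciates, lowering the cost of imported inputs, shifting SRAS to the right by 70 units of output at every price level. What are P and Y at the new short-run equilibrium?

P = 73, Y = 1288

After both shocks: AD is Y = 1580 − 4P and SRAS is Y = 850 + 6P.
Setting them equal: 730 = 10P, so P = 73.
Y = 1580 − 4·73 = 1288.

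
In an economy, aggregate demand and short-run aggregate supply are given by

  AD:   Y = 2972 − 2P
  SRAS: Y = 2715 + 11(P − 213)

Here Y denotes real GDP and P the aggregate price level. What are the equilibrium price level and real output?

Write SRAS as Y = 2715 + 11P − 2343 = 372 + 11P.
Set AD = SRAS: 2972 − 2P = 372 + 11P, so 2600 = 13P and P = 200.
Then Y = 2972 − 2·200 = 2572.

P = 200, Y = 2572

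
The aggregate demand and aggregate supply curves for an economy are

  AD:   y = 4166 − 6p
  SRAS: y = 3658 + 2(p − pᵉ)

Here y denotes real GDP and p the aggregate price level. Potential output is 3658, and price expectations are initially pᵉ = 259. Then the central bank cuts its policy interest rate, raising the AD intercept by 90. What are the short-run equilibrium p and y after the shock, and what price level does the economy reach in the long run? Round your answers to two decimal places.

AD shifts right: new AD is y = 4256 − 6p. With pᵉ = 259, SRAS is y = 3140 + 2p.
Short run: 4256 − 6p = 3140 + 2p gives 1116 = 8p, so p = 139.50 and y = 4256 − 6p = 3419.00.
y = 3419.00 is below potential 3658; expectations adjust and SRAS shifts right until y = 3658.
Long run: on the new AD curve, 3658 = 4256 − 6p gives p = 99.67.

Short run: p = 139.50, y = 3419.00. Long run: p = 99.67.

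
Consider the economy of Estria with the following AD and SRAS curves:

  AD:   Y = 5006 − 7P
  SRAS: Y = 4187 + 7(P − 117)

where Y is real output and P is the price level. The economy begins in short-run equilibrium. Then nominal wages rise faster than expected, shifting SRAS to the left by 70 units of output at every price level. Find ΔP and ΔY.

ΔP = +5, ΔY = -35

This is a negative supply shock: SRAS shifts left.
New SRAS: Y = 3298 + 7P.
Set AD = SRAS: 5006 − 7P = 3298 + 7P, so 1708 = 14P and P = 122.
Y = 5006 − 7·122 = 4152.
Initially P = 117, Y = 4187, so ΔP = +5 and ΔY = -35.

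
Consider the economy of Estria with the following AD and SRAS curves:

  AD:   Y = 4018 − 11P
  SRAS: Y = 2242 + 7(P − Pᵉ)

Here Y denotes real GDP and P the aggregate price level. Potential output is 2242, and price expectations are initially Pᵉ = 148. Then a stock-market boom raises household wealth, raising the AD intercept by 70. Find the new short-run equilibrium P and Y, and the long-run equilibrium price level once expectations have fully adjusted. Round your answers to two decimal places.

AD shifts right: new AD is Y = 4088 − 11P. With Pᵉ = 148, SRAS is Y = 1206 + 7P.
Short run: 4088 − 11P = 1206 + 7P gives 2882 = 18P, so P = 160.11 and Y = 4088 − 11P = 2326.78.
Y = 2326.78 is above potential 2242; expectations adjust and SRAS shifts left until Y = 2242.
Long run: on the new AD curve, 2242 = 4088 − 11P gives P = 167.82.

Short run: P = 160.11, Y = 2326.78. Long run: P = 167.82.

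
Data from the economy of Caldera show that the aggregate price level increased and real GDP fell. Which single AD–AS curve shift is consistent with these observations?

SRAS shifted left

P rose and Y fell. An AD shift moves P and Y in the same direction; an SRAS shift moves them in opposite directions.
Here P and Y moved in opposite directions, so the SRAS curve shifted.
Since Y fell, SRAS shifted left.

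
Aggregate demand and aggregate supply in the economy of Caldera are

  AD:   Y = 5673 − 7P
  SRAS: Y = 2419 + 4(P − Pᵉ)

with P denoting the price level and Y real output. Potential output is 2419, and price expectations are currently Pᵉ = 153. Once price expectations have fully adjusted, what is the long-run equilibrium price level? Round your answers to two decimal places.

Short run: with Pᵉ = 153, SRAS is Y = 1807 + 4P. Setting AD = SRAS gives 3866 = 11P, so P = 351.45 and Y = 5673 − 7P = 3212.82.
Output 3212.82 is above potential 2419, so over time expected prices rise and SRAS shifts left until Y returns to 2419.
Long run: Y = 2419 on the AD curve gives 2419 = 5673 − 7P, so P = 464.86.

Long-run P = 464.86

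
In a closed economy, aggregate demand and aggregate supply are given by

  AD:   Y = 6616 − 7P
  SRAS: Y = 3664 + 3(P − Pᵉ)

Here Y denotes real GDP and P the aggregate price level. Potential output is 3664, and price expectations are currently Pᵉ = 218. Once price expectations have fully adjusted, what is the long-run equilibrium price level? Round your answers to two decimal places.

Long-run P = 421.71

Short run: with Pᵉ = 218, SRAS is Y = 3010 + 3P. Setting AD = SRAS gives 3606 = 10P, so P = 360.60 and Y = 6616 − 7P = 4091.80.
Output 4091.80 is above potential 3664, so over time expected prices rise and SRAS shifts left until Y returns to 3664.
Long run: Y = 3664 on the AD curve gives 3664 = 6616 − 7P, so P = 421.71.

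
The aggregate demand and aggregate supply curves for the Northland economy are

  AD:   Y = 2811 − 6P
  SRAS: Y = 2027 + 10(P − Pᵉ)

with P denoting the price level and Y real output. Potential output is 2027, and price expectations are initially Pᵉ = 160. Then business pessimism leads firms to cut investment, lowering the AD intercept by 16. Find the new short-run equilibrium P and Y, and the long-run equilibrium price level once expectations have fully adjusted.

AD shifts left: new AD is Y = 2795 − 6P. With Pᵉ = 160, SRAS is Y = 427 + 10P.
Short run: 2795 − 6P = 427 + 10P gives 2368 = 16P, so P = 148 and Y = 2795 − 6·148 = 1907.
Y = 1907 is below potential 2027; expectations adjust and SRAS shifts right until Y = 2027.
Long run: on the new AD curve, 2027 = 2795 − 6P gives P = 128.

Short run: P = 148, Y = 1907. Long run: P = 128.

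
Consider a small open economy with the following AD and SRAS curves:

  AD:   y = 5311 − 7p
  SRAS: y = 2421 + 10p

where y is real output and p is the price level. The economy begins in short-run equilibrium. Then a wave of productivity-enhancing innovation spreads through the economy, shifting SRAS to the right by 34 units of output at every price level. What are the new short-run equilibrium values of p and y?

This is a positive supply shock: SRAS shifts right.
New SRAS: y = 2455 + 10p.
Set AD = SRAS: 5311 − 7p = 2455 + 10p, so 2856 = 17p and p = 168.
y = 5311 − 7·168 = 4135.

p = 168, y = 4135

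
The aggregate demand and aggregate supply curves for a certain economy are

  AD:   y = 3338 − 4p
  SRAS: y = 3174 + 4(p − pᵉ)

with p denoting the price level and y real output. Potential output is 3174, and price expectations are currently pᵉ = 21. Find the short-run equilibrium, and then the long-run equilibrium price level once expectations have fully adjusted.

Short run: with pᵉ = 21, SRAS is y = 3090 + 4p. Setting AD = SRAS gives 248 = 8p, so p = 31 and y = 3338 − 4·31 = 3214.
Output 3214 is above potential 3174, so over time expected prices rise and SRAS shifts left until y returns to 3174.
Long run: y = 3174 on the AD curve gives 3174 = 3338 − 4p, so p = 41.

Short run: p = 31, y = 3214. Long run: p = 41.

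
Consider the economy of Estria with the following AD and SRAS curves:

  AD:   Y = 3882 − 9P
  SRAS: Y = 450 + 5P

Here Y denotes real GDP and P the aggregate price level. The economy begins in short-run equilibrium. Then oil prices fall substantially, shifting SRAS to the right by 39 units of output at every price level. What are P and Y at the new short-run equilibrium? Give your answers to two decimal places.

This is a positive supply shock: SRAS shifts right.
New SRAS: Y = 489 + 5P.
Set AD = SRAS: 3882 − 9P = 489 + 5P, so 3393 = 14P and P = 242.36.
Substituting into AD, Y = 1700.79.

P = 242.36, Y = 1700.79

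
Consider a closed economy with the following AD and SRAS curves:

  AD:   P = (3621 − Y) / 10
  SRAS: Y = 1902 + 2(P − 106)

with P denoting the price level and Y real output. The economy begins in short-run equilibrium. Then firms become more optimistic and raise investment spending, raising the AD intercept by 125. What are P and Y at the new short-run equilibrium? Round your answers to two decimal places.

This is a positive demand shock: AD shifts right.
New AD: Y = 3746 − 10P.
SRAS can be written Y = 1690 + 2P.
Set AD = SRAS: 3746 − 10P = 1690 + 2P, so 2056 = 12P and P = 171.33.
Substituting into AD, Y = 2032.67.

P = 171.33, Y = 2032.67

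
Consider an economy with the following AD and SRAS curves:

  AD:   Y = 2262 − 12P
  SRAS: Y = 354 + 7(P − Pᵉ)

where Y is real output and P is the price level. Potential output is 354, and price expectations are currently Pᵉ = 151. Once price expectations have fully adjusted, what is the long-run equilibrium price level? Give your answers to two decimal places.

Long-run P = 159.00

Short run: with Pᵉ = 151, SRAS is Y = 7P − 703. Setting AD = SRAS gives 2965 = 19P, so P = 156.05 and Y = 2262 − 12P = 389.37.
Output 389.37 is above potential 354, so over time expected prices rise and SRAS shifts left until Y returns to 354.
Long run: Y = 354 on the AD curve gives 354 = 2262 − 12P, so P = 159.00.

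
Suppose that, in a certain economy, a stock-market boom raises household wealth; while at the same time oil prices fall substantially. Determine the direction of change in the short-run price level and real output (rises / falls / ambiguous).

Price level: ambiguous; output: rises

The first event is a positive demand shock: AD shifts right, which by itself pushes P up and Y up.
The second is a favourable supply shock: SRAS shifts right, which by itself pushes P down and Y up.
The two shocks push P in opposite directions, so the effect on P is ambiguous. Both shocks push Y up, so Y rises.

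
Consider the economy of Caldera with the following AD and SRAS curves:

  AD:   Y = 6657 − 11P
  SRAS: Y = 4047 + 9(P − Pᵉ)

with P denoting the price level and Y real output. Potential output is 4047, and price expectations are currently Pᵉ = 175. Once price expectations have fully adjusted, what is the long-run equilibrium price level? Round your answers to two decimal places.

Short run: with Pᵉ = 175, SRAS is Y = 2472 + 9P. Setting AD = SRAS gives 4185 = 20P, so P = 209.25 and Y = 6657 − 11P = 4355.25.
Output 4355.25 is above potential 4047, so over time expected prices rise and SRAS shifts left until Y returns to 4047.
Long run: Y = 4047 on the AD curve gives 4047 = 6657 − 11P, so P = 237.27.

Long-run P = 237.27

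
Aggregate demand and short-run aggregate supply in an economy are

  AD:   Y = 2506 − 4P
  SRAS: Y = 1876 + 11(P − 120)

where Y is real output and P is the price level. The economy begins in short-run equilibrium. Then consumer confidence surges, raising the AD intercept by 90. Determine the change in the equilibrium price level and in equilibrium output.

ΔP = +6, ΔY = +66

This is a positive demand shock: AD shifts right.
New AD: Y = 2596 − 4P.
SRAS can be written Y = 556 + 11P.
Set AD = SRAS: 2596 − 4P = 556 + 11P, so 2040 = 15P and P = 136.
Y = 2596 − 4·136 = 2052.
Initially P = 130, Y = 1986, so ΔP = +6 and ΔY = +66.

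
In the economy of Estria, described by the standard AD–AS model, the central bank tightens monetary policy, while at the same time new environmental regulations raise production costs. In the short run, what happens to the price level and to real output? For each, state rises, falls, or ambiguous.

Price level: ambiguous; output: falls

The first event is a negative demand shock: AD shifts left, which by itself pushes P down and Y down.
The second is an adverse supply shock: SRAS shifts left, which by itself pushes P up and Y down.
The two shocks push P in opposite directions, so the effect on P is ambiguous. Both shocks push Y down, so Y falls.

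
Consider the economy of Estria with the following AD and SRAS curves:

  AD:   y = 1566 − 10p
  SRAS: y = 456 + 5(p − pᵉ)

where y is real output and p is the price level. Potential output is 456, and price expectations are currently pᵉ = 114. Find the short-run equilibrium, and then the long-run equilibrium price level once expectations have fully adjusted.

Short run: p = 112, y = 446. Long run: p = 111.

Short run: with pᵉ = 114, SRAS is y = 5p − 114. Setting AD = SRAS gives 1680 = 15p, so p = 112 and y = 1566 − 10·112 = 446.
Output 446 is below potential 456, so over time expected prices fall and SRAS shifts right until y returns to 456.
Long run: y = 456 on the AD curve gives 456 = 1566 − 10p, so p = 111.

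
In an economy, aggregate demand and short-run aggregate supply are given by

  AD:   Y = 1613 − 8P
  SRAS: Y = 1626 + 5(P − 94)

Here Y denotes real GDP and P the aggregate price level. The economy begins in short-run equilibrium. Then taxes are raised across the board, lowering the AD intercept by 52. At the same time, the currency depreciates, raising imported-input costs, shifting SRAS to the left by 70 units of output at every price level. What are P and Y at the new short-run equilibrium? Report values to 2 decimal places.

P = 36.54, Y = 1268.69

After both shocks: AD is Y = 1561 − 8P and SRAS is Y = 1086 + 5P.
Setting them equal: 475 = 13P, so P = 36.54.
Substituting into AD, Y = 1268.69.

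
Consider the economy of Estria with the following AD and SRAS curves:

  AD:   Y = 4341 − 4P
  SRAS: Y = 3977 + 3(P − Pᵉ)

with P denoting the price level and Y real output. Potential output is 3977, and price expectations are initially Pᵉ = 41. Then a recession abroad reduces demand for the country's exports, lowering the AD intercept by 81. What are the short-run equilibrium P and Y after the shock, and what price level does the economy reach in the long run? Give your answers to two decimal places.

Short run: P = 58.00, Y = 4028.00. Long run: P = 70.75.

AD shifts left: new AD is Y = 4260 − 4P. With Pᵉ = 41, SRAS is Y = 3854 + 3P.
Short run: 4260 − 4P = 3854 + 3P gives 406 = 7P, so P = 58.00 and Y = 4260 − 4P = 4028.00.
Y = 4028.00 is above potential 3977; expectations adjust and SRAS shifts left until Y = 3977.
Long run: on the new AD curve, 3977 = 4260 − 4P gives P = 70.75.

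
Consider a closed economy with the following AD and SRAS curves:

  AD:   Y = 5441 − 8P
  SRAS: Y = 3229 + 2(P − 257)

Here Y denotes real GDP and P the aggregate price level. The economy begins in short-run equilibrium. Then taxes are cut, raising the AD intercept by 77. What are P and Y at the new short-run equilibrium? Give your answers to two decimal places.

This is a positive demand shock: AD shifts right.
New AD: Y = 5518 − 8P.
SRAS can be written Y = 2715 + 2P.
Set AD = SRAS: 5518 − 8P = 2715 + 2P, so 2803 = 10P and P = 280.30.
Substituting into AD, Y = 3275.60.

P = 280.30, Y = 3275.60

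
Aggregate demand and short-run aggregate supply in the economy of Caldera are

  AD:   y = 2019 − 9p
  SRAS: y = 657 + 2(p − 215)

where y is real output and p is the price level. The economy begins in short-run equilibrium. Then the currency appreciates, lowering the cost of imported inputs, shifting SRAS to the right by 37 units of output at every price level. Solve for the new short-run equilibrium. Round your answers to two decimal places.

p = 159.55, y = 583.09

This is a positive supply shock: SRAS shifts right.
New SRAS: y = 264 + 2p.
Set AD = SRAS: 2019 − 9p = 264 + 2p, so 1755 = 11p and p = 159.55.
Substituting into AD, y = 583.09.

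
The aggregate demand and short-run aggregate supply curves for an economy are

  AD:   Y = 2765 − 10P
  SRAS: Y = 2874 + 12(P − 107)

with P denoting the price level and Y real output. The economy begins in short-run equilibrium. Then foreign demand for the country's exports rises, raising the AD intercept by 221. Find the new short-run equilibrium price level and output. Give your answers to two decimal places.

This is a positive demand shock: AD shifts right.
New AD: Y = 2986 − 10P.
SRAS can be written Y = 1590 + 12P.
Set AD = SRAS: 2986 − 10P = 1590 + 12P, so 1396 = 22P and P = 63.45.
Substituting into AD, Y = 2351.45.

P = 63.45, Y = 2351.45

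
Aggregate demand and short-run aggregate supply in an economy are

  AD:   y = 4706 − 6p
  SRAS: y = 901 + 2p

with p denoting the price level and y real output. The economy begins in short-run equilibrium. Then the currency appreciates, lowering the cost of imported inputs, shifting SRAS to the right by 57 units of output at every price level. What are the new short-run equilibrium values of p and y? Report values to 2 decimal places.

p = 468.50, y = 1895.00

This is a positive supply shock: SRAS shifts right.
New SRAS: y = 958 + 2p.
Set AD = SRAS: 4706 − 6p = 958 + 2p, so 3748 = 8p and p = 468.50.
Substituting into AD, y = 1895.00.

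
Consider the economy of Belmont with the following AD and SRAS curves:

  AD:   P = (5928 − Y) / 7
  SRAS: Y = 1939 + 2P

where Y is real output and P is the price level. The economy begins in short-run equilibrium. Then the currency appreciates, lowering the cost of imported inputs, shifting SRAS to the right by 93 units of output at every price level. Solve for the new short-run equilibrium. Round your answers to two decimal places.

This is a positive supply shock: SRAS shifts right.
New SRAS: Y = 2032 + 2P.
Set AD = SRAS: 5928 − 7P = 2032 + 2P, so 3896 = 9P and P = 432.89.
Substituting into AD, Y = 2897.78.

P = 432.89, Y = 2897.78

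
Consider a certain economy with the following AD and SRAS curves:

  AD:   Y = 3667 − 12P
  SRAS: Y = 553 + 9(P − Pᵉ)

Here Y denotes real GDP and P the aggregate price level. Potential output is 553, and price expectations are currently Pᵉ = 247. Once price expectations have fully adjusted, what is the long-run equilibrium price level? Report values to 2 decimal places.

Short run: with Pᵉ = 247, SRAS is Y = 9P − 1670. Setting AD = SRAS gives 5337 = 21P, so P = 254.14 and Y = 3667 − 12P = 617.29.
Output 617.29 is above potential 553, so over time expected prices rise and SRAS shifts left until Y returns to 553.
Long run: Y = 553 on the AD curve gives 553 = 3667 − 12P, so P = 259.50.

Long-run P = 259.50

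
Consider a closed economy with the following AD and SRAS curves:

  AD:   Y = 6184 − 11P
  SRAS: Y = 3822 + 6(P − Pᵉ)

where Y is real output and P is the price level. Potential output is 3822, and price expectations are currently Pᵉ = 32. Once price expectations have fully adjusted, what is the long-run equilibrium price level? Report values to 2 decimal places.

Long-run P = 214.73

Short run: with Pᵉ = 32, SRAS is Y = 3630 + 6P. Setting AD = SRAS gives 2554 = 17P, so P = 150.24 and Y = 6184 − 11P = 4531.41.
Output 4531.41 is above potential 3822, so over time expected prices rise and SRAS shifts left until Y returns to 3822.
Long run: Y = 3822 on the AD curve gives 3822 = 6184 − 11P, so P = 214.73.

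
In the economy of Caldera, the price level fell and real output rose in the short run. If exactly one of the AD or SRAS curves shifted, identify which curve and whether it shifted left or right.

P fell and Y rose. An AD shift moves P and Y in the same direction; an SRAS shift moves them in opposite directions.
Here P and Y moved in opposite directions, so the SRAS curve shifted.
Since Y rose, SRAS shifted right.

SRAS shifted right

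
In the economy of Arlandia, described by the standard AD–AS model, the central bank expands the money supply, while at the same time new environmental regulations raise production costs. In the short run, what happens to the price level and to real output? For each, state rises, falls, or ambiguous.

Price level: rises; output: ambiguous

The first event is a positive demand shock: AD shifts right, which by itself pushes P up and Y up.
The second is an adverse supply shock: SRAS shifts left, which by itself pushes P up and Y down.
Both shocks push P up, so P rises. The two shocks push Y in opposite directions, so the effect on Y is ambiguous.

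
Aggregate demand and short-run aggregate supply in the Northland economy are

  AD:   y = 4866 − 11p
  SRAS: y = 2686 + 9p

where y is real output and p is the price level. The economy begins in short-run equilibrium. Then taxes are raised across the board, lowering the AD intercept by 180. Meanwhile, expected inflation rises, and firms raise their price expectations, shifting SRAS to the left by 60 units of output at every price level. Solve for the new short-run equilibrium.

p = 103, y = 3553

After both shocks: AD is y = 4686 − 11p and SRAS is y = 2626 + 9p.
Setting them equal: 2060 = 20p, so p = 103.
y = 4686 − 11·103 = 3553.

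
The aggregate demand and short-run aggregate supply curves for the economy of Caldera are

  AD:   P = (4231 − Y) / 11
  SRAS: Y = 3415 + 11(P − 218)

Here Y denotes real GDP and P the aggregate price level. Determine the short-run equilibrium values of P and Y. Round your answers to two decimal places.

P = 146.09, Y = 2624.00

Write SRAS as Y = 3415 + 11P − 2398 = 1017 + 11P.
Rearrange AD to Y = 4231 − 11P.
Set AD = SRAS: 4231 − 11P = 1017 + 11P, so 3214 = 22P and P = 146.09.
Substituting into AD, Y = 4231 − 11P = 2624.00.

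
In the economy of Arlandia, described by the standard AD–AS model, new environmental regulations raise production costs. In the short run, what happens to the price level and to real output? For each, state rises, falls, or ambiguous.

Price level: rises; output: falls

This is an adverse supply shock: SRAS shifts left.
Moving along the downward-sloping AD curve, P rises and Y falls.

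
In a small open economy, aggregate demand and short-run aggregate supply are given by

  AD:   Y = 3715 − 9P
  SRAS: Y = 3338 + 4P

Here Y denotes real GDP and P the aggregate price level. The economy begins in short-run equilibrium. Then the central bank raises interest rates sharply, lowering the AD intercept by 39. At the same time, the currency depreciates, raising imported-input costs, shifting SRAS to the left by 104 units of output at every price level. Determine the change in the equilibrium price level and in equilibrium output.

After both shocks: AD is Y = 3676 − 9P and SRAS is Y = 3234 + 4P.
Setting them equal: 442 = 13P, so P = 34.
Y = 3676 − 9·34 = 3370.
Initially P = 29, Y = 3454, so ΔP = +5 and ΔY = -84.

ΔP = +5, ΔY = -84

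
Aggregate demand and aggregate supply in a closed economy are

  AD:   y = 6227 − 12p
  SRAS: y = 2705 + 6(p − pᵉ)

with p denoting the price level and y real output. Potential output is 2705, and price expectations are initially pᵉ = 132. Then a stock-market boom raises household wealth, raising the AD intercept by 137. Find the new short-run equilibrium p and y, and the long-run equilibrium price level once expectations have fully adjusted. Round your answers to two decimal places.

Short run: p = 247.28, y = 3396.67. Long run: p = 304.92.

AD shifts right: new AD is y = 6364 − 12p. With pᵉ = 132, SRAS is y = 1913 + 6p.
Short run: 6364 − 12p = 1913 + 6p gives 4451 = 18p, so p = 247.28 and y = 6364 − 12p = 3396.67.
y = 3396.67 is above potential 2705; expectations adjust and SRAS shifts left until y = 2705.
Long run: on the new AD curve, 2705 = 6364 − 12p gives p = 304.92.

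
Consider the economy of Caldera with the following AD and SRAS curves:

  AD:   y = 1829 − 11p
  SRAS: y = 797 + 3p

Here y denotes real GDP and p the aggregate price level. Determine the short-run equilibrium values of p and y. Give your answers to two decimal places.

Set AD = SRAS: 1829 − 11p = 797 + 3p, so 1032 = 14p and p = 73.71.
Substituting into AD, y = 1829 − 11p = 1018.14.

p = 73.71, y = 1018.14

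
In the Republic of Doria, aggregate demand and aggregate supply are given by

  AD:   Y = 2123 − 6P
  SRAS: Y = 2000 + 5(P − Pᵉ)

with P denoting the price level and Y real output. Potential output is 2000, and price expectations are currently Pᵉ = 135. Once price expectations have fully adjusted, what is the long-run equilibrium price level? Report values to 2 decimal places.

Long-run P = 20.50

Short run: with Pᵉ = 135, SRAS is Y = 1325 + 5P. Setting AD = SRAS gives 798 = 11P, so P = 72.55 and Y = 2123 − 6P = 1687.73.
Output 1687.73 is below potential 2000, so over time expected prices fall and SRAS shifts right until Y returns to 2000.
Long run: Y = 2000 on the AD curve gives 2000 = 2123 − 6P, so P = 20.50.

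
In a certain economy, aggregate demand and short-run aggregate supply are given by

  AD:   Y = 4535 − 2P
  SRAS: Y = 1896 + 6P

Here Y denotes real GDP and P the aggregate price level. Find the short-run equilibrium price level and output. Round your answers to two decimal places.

Set AD = SRAS: 4535 − 2P = 1896 + 6P, so 2639 = 8P and P = 329.88.
Substituting into AD, Y = 4535 − 2P = 3875.25.

P = 329.88, Y = 3875.25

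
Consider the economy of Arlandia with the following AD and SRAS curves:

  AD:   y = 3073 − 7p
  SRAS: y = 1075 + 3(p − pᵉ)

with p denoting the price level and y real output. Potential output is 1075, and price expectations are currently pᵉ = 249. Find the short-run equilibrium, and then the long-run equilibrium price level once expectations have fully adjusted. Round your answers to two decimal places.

Short run: with pᵉ = 249, SRAS is y = 328 + 3p. Setting AD = SRAS gives 2745 = 10p, so p = 274.50 and y = 3073 − 7p = 1151.50.
Output 1151.50 is above potential 1075, so over time expected prices rise and SRAS shifts left until y returns to 1075.
Long run: y = 1075 on the AD curve gives 1075 = 3073 − 7p, so p = 285.43.

Short run: p = 274.50, y = 1151.50. Long run: p = 285.43.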